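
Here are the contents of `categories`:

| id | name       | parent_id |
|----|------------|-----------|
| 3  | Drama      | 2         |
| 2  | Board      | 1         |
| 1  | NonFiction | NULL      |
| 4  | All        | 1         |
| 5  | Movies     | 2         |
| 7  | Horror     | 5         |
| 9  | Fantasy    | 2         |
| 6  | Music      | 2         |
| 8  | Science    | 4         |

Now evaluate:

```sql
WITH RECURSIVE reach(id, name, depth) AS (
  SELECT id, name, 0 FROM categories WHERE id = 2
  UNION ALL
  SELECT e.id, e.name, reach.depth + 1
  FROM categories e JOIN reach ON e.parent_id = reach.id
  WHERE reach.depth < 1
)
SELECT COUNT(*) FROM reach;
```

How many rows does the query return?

5

Base: id=2 (Board) at depth 0.
Iteration 1: rows with parent_id in {2} -> Drama (id 3, depth 1), Movies (id 5, depth 1), Music (id 6, depth 1), Fantasy (id 9, depth 1).
Iteration 2: depth < 1 fails for all current rows; recursion stops.
Total rows emitted: 5.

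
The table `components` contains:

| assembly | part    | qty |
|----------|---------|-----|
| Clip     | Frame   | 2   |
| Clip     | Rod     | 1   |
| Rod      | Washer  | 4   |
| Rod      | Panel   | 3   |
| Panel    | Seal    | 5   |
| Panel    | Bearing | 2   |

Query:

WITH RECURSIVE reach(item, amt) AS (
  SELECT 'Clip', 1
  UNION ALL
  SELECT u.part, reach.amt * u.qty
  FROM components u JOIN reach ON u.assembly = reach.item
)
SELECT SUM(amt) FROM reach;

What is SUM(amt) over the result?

32

Base: (Clip, amt=1).
Iteration 1: components of {Clip} -> Frame = 1*2 = 2, Rod = 1*1 = 1.
Iteration 2: components of {Frame,Rod} -> Panel = 1*3 = 3, Washer = 1*4 = 4.
Iteration 3: components of {Panel,Washer} -> Bearing = 3*2 = 6, Seal = 3*5 = 15.
Iteration 4: no further components; recursion stops.
SUM(amt) = 1 + 2 + 1 + 4 + 3 + 15 + 6 = 32.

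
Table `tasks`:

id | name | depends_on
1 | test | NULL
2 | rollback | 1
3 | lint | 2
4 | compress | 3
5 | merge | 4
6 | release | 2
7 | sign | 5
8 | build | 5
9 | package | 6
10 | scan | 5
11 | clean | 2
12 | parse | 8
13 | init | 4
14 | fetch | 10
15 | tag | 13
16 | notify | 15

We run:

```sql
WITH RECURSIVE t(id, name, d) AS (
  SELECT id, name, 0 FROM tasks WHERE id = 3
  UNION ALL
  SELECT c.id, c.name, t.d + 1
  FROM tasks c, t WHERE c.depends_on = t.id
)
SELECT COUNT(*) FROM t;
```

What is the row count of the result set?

11

Base: id=3 (lint) at d 0.
Iteration 1: rows with depends_on in {3} -> compress (id 4, d 1).
Iteration 2: rows with depends_on in {4} -> merge (id 5, d 2), init (id 13, d 2).
Iteration 3: rows with depends_on in {5,13} -> sign (id 7, d 3), build (id 8, d 3), scan (id 10, d 3), tag (id 15, d 3).
Iteration 4: rows with depends_on in {7,8,10,15} -> parse (id 12, d 4), fetch (id 14, d 4), notify (id 16, d 4).
Iteration 5: no rows with depends_on in {12,14,16}; recursion stops.
Total rows emitted: 11.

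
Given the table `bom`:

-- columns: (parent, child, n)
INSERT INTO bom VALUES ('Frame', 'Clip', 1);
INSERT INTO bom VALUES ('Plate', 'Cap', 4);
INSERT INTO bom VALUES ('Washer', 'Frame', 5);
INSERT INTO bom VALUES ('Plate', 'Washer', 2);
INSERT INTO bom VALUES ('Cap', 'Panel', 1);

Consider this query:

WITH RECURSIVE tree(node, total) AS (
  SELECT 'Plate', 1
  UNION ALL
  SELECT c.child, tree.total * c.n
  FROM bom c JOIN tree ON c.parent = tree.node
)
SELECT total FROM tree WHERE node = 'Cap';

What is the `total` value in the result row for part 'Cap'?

4

Base: (Plate, total=1).
Iteration 1: components of {Plate} -> Cap = 1*4 = 4, Washer = 1*2 = 2.
Iteration 2: components of {Cap,Washer} -> Frame = 2*5 = 10, Panel = 4*1 = 4.
Iteration 3: components of {Frame,Panel} -> Clip = 10*1 = 10.
Iteration 4: no further components; recursion stops.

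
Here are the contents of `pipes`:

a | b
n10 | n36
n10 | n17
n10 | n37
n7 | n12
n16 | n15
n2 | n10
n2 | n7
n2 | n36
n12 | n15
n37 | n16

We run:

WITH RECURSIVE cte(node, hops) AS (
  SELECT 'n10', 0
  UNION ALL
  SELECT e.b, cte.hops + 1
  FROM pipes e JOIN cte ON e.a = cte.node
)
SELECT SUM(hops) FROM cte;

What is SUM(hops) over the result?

Base: (n10, hops=0).
Iteration 1: edges from {n10} -> (n17, hops=1), (n36, hops=1), (n37, hops=1).
Iteration 2: edges from {n17,n36,n37} -> (n16, hops=2).
Iteration 3: edges from {n16} -> (n15, hops=3).
Iteration 4: no outgoing edges from {n15}; recursion stops.
SUM(hops) = 0 + 1 + 1 + 1 + 2 + 3 = 8.

8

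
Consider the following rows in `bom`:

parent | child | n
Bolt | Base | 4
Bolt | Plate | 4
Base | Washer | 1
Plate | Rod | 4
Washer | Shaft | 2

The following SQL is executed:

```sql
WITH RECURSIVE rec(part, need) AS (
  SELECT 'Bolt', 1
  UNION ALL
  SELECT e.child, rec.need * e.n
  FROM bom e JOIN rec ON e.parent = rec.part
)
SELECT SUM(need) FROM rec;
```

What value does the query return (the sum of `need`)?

Base: (Bolt, need=1).
Iteration 1: components of {Bolt} -> Base = 1*4 = 4, Plate = 1*4 = 4.
Iteration 2: components of {Base,Plate} -> Rod = 4*4 = 16, Washer = 4*1 = 4.
Iteration 3: components of {Rod,Washer} -> Shaft = 4*2 = 8.
Iteration 4: no further components; recursion stops.
SUM(need) = 1 + 4 + 4 + 4 + 16 + 8 = 37.

37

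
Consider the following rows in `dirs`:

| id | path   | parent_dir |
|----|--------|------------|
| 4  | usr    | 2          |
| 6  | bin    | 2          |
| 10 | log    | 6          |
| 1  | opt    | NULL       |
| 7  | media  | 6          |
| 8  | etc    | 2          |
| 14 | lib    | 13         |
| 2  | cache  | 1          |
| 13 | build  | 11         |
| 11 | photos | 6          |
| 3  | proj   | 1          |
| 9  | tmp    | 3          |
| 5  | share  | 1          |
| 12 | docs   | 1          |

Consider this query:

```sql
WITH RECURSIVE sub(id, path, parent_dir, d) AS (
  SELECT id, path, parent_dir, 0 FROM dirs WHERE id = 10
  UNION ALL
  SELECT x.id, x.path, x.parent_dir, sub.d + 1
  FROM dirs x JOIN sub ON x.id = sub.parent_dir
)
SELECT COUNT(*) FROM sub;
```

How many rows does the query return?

Base: id=10 (log), parent_dir=6, d 0.
Iteration 1: join on id=6 -> bin (id 6, parent_dir=2, d 1).
Iteration 2: join on id=2 -> cache (id 2, parent_dir=1, d 2).
Iteration 3: join on id=1 -> opt (id 1, parent_dir=NULL, d 3).
Iteration 4: parent_dir is NULL; no match; recursion stops.
Total rows emitted: 4.

4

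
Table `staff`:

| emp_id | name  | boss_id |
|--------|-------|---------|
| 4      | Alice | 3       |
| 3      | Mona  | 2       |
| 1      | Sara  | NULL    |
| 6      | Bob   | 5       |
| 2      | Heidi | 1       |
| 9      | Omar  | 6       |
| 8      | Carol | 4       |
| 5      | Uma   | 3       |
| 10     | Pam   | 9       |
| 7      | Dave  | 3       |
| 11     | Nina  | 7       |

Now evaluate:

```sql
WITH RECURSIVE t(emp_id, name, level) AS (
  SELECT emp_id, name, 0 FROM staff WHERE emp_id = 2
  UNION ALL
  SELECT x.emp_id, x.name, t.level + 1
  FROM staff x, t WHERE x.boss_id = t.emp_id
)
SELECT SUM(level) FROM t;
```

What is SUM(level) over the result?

25

Base: emp_id=2 (Heidi) at level 0.
Iteration 1: rows with boss_id in {2} -> Mona (id 3, level 1).
Iteration 2: rows with boss_id in {3} -> Alice (id 4, level 2), Uma (id 5, level 2), Dave (id 7, level 2).
Iteration 3: rows with boss_id in {4,5,7} -> Bob (id 6, level 3), Carol (id 8, level 3), Nina (id 11, level 3).
Iteration 4: rows with boss_id in {6,8,11} -> Omar (id 9, level 4).
Iteration 5: rows with boss_id in {9} -> Pam (id 10, level 5).
Iteration 6: no rows with boss_id in {10}; recursion stops.
SUM(level) = 0 + 1 + 2 + 2 + 2 + 3 + 3 + 3 + 4 + 5 = 25.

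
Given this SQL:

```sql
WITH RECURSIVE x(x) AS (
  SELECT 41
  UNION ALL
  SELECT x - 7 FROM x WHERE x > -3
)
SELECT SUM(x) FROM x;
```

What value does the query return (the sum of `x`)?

132

Base: x=41.
Iteration 1: 41 > -3 holds -> x = 41 - 7 = 34.
Iteration 2: 34 > -3 holds -> x = 34 - 7 = 27.
Iteration 3: 27 > -3 holds -> x = 27 - 7 = 20.
Iteration 4: 20 > -3 holds -> x = 20 - 7 = 13.
Iteration 5: 13 > -3 holds -> x = 13 - 7 = 6.
Iteration 6: 6 > -3 holds -> x = 6 - 7 = -1.
Iteration 7: -1 > -3 holds -> x = -1 - 7 = -8.
Iteration 8: -8 > -3 fails; recursion stops.
SUM(x) = 41 + 34 + 27 + 20 + 13 + 6 + -1 + -8 = 132.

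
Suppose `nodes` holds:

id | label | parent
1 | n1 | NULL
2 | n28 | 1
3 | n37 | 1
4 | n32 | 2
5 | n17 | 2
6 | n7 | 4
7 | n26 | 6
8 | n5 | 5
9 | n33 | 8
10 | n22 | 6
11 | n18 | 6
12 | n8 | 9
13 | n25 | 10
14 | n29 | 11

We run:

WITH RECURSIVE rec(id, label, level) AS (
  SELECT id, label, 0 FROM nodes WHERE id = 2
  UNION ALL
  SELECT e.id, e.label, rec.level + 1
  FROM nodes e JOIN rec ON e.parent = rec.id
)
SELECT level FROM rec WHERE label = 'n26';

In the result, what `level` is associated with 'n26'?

3

Base: id=2 (n28) at level 0.
Iteration 1: rows with parent in {2} -> n32 (id 4, level 1), n17 (id 5, level 1).
Iteration 2: rows with parent in {4,5} -> n7 (id 6, level 2), n5 (id 8, level 2).
Iteration 3: rows with parent in {6,8} -> n26 (id 7, level 3), n33 (id 9, level 3), n22 (id 10, level 3), n18 (id 11, level 3).
Iteration 4: rows with parent in {7,9,10,11} -> n8 (id 12, level 4), n25 (id 13, level 4), n29 (id 14, level 4).
Iteration 5: no rows with parent in {12,13,14}; recursion stops.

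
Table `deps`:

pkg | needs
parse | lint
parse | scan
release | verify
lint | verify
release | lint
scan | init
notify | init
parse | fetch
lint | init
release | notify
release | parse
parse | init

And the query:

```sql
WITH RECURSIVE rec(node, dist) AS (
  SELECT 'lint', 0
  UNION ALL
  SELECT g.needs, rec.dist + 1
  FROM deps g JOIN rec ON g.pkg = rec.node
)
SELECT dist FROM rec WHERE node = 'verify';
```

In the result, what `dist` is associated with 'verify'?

Base: (lint, dist=0).
Iteration 1: edges from {lint} -> (init, dist=1), (verify, dist=1).
Iteration 2: no outgoing edges from {init,verify}; recursion stops.

1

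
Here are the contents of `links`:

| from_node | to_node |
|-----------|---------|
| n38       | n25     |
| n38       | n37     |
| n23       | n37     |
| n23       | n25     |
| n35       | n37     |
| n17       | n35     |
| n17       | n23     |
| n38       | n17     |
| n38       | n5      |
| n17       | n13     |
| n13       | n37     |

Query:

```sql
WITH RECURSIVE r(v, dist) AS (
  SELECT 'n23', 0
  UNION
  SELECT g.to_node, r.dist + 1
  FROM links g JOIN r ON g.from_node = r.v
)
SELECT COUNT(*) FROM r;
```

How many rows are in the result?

Base: (n23, dist=0).
Iteration 1: edges from {n23} -> (n25, dist=1), (n37, dist=1).
Iteration 2: no outgoing edges from {n25,n37}; recursion stops.
Total rows emitted: 3.

3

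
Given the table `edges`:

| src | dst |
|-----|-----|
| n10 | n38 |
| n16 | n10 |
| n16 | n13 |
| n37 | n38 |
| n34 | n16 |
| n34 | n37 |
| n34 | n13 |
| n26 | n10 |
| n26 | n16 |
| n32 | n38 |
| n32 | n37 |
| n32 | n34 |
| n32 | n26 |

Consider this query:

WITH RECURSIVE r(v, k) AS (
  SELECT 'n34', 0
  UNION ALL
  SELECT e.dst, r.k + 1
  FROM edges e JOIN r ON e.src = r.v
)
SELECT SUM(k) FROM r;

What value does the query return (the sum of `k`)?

12

Base: (n34, k=0).
Iteration 1: edges from {n34} -> (n13, k=1), (n16, k=1), (n37, k=1).
Iteration 2: edges from {n13,n16,n37} -> (n10, k=2), (n13, k=2), (n38, k=2).
Iteration 3: edges from {n10,n13,n38} -> (n38, k=3).
Iteration 4: no outgoing edges from {n38}; recursion stops.
SUM(k) = 0 + 1 + 1 + 1 + 2 + 2 + 2 + 3 = 12.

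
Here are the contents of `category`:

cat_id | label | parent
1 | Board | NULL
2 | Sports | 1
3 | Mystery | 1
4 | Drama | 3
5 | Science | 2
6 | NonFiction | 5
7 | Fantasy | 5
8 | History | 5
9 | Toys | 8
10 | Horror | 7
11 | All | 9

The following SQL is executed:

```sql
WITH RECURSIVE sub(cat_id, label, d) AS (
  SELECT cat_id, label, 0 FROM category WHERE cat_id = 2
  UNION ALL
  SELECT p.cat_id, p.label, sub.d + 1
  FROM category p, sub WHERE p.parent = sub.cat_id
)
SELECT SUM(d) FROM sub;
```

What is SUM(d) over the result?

17

Base: cat_id=2 (Sports) at d 0.
Iteration 1: rows with parent in {2} -> Science (id 5, d 1).
Iteration 2: rows with parent in {5} -> NonFiction (id 6, d 2), Fantasy (id 7, d 2), History (id 8, d 2).
Iteration 3: rows with parent in {6,7,8} -> Toys (id 9, d 3), Horror (id 10, d 3).
Iteration 4: rows with parent in {9,10} -> All (id 11, d 4).
Iteration 5: no rows with parent in {11}; recursion stops.
SUM(d) = 0 + 1 + 2 + 2 + 2 + 3 + 3 + 4 = 17.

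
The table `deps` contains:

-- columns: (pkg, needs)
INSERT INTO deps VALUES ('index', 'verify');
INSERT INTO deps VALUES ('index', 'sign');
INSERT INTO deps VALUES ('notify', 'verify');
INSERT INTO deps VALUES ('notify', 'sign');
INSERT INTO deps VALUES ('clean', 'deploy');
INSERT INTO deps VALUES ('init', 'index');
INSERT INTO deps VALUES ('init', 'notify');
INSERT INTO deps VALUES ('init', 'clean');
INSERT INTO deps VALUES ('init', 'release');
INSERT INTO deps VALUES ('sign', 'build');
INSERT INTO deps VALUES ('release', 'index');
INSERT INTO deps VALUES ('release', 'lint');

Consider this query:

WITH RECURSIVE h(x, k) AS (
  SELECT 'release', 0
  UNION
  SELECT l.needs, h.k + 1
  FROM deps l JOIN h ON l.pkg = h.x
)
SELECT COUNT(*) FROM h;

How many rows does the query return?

Base: (release, k=0).
Iteration 1: edges from {release} -> (index, k=1), (lint, k=1).
Iteration 2: edges from {index,lint} -> (sign, k=2), (verify, k=2).
Iteration 3: edges from {sign,verify} -> (build, k=3).
Iteration 4: no outgoing edges from {build}; recursion stops.
Total rows emitted: 6.

6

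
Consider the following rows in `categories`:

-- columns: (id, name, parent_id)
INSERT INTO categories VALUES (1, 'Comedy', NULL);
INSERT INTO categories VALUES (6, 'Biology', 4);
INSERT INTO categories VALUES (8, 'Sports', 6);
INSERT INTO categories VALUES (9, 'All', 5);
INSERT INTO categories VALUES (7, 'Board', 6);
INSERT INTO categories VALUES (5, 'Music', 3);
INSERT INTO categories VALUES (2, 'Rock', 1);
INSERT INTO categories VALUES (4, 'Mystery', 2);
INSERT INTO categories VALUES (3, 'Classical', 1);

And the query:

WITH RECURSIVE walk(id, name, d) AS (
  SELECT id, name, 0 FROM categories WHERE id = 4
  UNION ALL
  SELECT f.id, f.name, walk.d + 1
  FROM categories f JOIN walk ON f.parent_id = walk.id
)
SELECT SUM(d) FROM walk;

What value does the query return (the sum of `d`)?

5

Base: id=4 (Mystery) at d 0.
Iteration 1: rows with parent_id in {4} -> Biology (id 6, d 1).
Iteration 2: rows with parent_id in {6} -> Board (id 7, d 2), Sports (id 8, d 2).
Iteration 3: no rows with parent_id in {7,8}; recursion stops.
SUM(d) = 0 + 1 + 2 + 2 = 5.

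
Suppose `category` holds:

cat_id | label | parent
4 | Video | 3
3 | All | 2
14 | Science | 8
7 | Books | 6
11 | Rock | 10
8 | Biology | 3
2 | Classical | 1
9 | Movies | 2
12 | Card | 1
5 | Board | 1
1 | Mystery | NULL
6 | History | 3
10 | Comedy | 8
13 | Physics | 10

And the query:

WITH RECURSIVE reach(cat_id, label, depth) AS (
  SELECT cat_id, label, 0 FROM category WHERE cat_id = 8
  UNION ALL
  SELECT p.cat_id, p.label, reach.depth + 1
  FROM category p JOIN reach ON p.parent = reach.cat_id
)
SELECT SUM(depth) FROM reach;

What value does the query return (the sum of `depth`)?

6

Base: cat_id=8 (Biology) at depth 0.
Iteration 1: rows with parent in {8} -> Comedy (id 10, depth 1), Science (id 14, depth 1).
Iteration 2: rows with parent in {10,14} -> Rock (id 11, depth 2), Physics (id 13, depth 2).
Iteration 3: no rows with parent in {11,13}; recursion stops.
SUM(depth) = 0 + 1 + 1 + 2 + 2 = 6.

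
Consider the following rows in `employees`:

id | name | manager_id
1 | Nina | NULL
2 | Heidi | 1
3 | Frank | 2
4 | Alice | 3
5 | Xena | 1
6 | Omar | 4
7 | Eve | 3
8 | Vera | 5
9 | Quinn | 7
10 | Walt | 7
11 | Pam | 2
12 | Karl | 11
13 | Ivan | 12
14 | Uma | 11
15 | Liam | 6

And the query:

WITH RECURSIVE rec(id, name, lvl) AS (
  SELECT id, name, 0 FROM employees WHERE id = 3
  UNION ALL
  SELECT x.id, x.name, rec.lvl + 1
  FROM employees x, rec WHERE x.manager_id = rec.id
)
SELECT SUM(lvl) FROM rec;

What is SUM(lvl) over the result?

Base: id=3 (Frank) at lvl 0.
Iteration 1: rows with manager_id in {3} -> Alice (id 4, lvl 1), Eve (id 7, lvl 1).
Iteration 2: rows with manager_id in {4,7} -> Omar (id 6, lvl 2), Quinn (id 9, lvl 2), Walt (id 10, lvl 2).
Iteration 3: rows with manager_id in {6,9,10} -> Liam (id 15, lvl 3).
Iteration 4: no rows with manager_id in {15}; recursion stops.
SUM(lvl) = 0 + 1 + 1 + 2 + 2 + 2 + 3 = 11.

11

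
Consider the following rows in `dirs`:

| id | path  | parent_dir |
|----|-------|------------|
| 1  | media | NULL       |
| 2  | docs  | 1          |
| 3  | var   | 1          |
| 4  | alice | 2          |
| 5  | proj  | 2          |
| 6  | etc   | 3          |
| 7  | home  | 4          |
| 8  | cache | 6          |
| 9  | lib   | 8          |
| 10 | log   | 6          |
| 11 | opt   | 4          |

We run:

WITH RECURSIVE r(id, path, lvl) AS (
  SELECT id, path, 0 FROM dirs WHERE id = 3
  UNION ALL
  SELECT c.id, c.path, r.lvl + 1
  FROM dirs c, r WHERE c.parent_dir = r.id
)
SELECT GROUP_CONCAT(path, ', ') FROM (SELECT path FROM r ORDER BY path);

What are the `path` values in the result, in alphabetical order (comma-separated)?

cache, etc, lib, log, var

Base: id=3 (var) at lvl 0.
Iteration 1: rows with parent_dir in {3} -> etc (id 6, lvl 1).
Iteration 2: rows with parent_dir in {6} -> cache (id 8, lvl 2), log (id 10, lvl 2).
Iteration 3: rows with parent_dir in {8,10} -> lib (id 9, lvl 3).
Iteration 4: no rows with parent_dir in {9}; recursion stops.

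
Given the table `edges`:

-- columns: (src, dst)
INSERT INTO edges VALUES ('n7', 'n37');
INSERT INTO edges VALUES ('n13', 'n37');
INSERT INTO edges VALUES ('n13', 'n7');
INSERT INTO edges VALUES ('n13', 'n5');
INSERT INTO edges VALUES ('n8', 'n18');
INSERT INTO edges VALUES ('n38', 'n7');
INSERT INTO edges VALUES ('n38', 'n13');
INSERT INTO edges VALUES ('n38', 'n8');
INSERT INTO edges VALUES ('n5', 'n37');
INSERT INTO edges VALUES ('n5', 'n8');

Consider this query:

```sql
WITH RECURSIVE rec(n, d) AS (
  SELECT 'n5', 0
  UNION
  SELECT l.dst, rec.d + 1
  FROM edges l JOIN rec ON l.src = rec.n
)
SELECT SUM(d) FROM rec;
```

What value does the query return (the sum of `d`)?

Base: (n5, d=0).
Iteration 1: edges from {n5} -> (n37, d=1), (n8, d=1).
Iteration 2: edges from {n37,n8} -> (n18, d=2).
Iteration 3: no outgoing edges from {n18}; recursion stops.
SUM(d) = 0 + 1 + 1 + 2 = 4.

4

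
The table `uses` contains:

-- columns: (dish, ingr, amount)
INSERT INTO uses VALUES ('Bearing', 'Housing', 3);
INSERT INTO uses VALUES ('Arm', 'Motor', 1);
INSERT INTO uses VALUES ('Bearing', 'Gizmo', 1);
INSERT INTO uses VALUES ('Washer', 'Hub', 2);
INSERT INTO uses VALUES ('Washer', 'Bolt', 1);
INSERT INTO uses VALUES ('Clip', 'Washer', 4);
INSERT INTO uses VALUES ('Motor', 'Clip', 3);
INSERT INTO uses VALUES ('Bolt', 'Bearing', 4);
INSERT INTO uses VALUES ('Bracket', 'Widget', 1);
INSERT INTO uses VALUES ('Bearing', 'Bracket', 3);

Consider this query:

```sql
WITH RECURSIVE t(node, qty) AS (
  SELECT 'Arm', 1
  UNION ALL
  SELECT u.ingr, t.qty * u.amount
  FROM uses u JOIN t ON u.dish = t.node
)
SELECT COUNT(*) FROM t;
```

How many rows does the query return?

11

Base: (Arm, qty=1).
Iteration 1: components of {Arm} -> Motor = 1*1 = 1.
Iteration 2: components of {Motor} -> Clip = 1*3 = 3.
Iteration 3: components of {Clip} -> Washer = 3*4 = 12.
Iteration 4: components of {Washer} -> Bolt = 12*1 = 12, Hub = 12*2 = 24.
Iteration 5: components of {Bolt,Hub} -> Bearing = 12*4 = 48.
Iteration 6: components of {Bearing} -> Bracket = 48*3 = 144, Gizmo = 48*1 = 48, Housing = 48*3 = 144.
Iteration 7: components of {Bracket,Gizmo,Housing} -> Widget = 144*1 = 144.
Iteration 8: no further components; recursion stops.
Total rows emitted: 11.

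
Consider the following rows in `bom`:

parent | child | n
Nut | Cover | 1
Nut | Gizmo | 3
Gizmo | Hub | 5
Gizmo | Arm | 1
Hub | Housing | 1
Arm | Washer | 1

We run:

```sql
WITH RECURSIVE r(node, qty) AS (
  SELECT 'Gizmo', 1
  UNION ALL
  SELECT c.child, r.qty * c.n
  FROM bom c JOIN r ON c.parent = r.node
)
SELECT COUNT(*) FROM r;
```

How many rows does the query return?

Base: (Gizmo, qty=1).
Iteration 1: components of {Gizmo} -> Arm = 1*1 = 1, Hub = 1*5 = 5.
Iteration 2: components of {Arm,Hub} -> Housing = 5*1 = 5, Washer = 1*1 = 1.
Iteration 3: no further components; recursion stops.
Total rows emitted: 5.

5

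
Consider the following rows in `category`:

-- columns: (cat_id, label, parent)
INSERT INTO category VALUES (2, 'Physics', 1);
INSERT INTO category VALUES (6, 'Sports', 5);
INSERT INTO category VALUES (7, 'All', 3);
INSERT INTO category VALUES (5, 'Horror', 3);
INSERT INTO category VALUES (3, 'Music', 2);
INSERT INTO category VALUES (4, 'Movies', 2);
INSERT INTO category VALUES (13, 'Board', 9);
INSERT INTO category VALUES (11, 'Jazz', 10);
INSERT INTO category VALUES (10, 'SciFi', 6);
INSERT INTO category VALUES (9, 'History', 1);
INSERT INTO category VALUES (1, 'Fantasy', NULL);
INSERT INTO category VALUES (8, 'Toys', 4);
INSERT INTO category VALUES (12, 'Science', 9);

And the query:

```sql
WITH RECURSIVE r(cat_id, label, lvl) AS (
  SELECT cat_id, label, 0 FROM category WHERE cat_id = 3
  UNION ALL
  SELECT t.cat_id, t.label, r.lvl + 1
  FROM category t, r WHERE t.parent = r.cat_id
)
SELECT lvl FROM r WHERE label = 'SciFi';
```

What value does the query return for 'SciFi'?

Base: cat_id=3 (Music) at lvl 0.
Iteration 1: rows with parent in {3} -> Horror (id 5, lvl 1), All (id 7, lvl 1).
Iteration 2: rows with parent in {5,7} -> Sports (id 6, lvl 2).
Iteration 3: rows with parent in {6} -> SciFi (id 10, lvl 3).
Iteration 4: rows with parent in {10} -> Jazz (id 11, lvl 4).
Iteration 5: no rows with parent in {11}; recursion stops.

3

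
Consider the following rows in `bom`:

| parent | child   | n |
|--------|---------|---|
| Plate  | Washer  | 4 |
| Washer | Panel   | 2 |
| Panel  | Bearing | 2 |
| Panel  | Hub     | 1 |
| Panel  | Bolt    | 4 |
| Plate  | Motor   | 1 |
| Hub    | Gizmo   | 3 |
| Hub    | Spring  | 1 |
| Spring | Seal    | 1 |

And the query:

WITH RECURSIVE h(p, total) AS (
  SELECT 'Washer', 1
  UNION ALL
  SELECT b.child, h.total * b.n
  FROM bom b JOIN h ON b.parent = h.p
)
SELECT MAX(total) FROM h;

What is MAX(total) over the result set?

Base: (Washer, total=1).
Iteration 1: components of {Washer} -> Panel = 1*2 = 2.
Iteration 2: components of {Panel} -> Bearing = 2*2 = 4, Bolt = 2*4 = 8, Hub = 2*1 = 2.
Iteration 3: components of {Bearing,Bolt,Hub} -> Gizmo = 2*3 = 6, Spring = 2*1 = 2.
Iteration 4: components of {Gizmo,Spring} -> Seal = 2*1 = 2.
Iteration 5: no further components; recursion stops.
total values: 1, 2, 4, 2, 8, 6, 2, 2; the maximum is 8.

8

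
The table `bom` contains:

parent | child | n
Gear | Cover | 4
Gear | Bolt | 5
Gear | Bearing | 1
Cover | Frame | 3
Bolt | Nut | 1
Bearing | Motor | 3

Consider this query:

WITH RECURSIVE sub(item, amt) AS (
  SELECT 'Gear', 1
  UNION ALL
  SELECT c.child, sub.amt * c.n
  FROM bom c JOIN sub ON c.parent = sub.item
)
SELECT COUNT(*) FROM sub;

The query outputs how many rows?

Base: (Gear, amt=1).
Iteration 1: components of {Gear} -> Bearing = 1*1 = 1, Bolt = 1*5 = 5, Cover = 1*4 = 4.
Iteration 2: components of {Bearing,Bolt,Cover} -> Frame = 4*3 = 12, Motor = 1*3 = 3, Nut = 5*1 = 5.
Iteration 3: no further components; recursion stops.
Total rows emitted: 7.

7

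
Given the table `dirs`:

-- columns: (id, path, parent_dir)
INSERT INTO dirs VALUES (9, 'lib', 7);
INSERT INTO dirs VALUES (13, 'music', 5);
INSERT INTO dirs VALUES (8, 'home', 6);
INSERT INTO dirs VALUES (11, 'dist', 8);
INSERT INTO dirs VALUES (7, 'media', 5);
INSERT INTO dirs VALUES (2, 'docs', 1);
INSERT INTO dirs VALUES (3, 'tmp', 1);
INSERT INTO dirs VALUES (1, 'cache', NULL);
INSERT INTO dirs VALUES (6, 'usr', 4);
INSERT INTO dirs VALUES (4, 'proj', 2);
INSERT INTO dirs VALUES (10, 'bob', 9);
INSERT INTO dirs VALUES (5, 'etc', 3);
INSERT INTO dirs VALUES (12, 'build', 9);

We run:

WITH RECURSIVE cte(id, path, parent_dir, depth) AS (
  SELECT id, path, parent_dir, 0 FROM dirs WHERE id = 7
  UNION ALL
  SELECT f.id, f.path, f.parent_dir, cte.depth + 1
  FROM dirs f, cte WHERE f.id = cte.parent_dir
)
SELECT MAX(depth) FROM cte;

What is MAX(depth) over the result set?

Base: id=7 (media), parent_dir=5, depth 0.
Iteration 1: join on id=5 -> etc (id 5, parent_dir=3, depth 1).
Iteration 2: join on id=3 -> tmp (id 3, parent_dir=1, depth 2).
Iteration 3: join on id=1 -> cache (id 1, parent_dir=NULL, depth 3).
Iteration 4: parent_dir is NULL; no match; recursion stops.
depth values: 0, 1, 2, 3; the maximum is 3.

3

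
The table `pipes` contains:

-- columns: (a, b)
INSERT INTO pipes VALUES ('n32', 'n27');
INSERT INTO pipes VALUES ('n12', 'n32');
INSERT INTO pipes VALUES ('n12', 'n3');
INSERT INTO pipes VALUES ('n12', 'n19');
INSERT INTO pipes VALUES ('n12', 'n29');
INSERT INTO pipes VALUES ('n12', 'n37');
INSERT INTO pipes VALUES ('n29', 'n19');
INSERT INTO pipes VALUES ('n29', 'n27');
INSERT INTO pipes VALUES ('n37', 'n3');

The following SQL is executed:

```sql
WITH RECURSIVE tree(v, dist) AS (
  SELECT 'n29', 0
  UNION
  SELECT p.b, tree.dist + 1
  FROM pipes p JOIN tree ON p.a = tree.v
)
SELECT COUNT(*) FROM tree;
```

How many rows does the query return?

3

Base: (n29, dist=0).
Iteration 1: edges from {n29} -> (n19, dist=1), (n27, dist=1).
Iteration 2: no outgoing edges from {n19,n27}; recursion stops.
Total rows emitted: 3.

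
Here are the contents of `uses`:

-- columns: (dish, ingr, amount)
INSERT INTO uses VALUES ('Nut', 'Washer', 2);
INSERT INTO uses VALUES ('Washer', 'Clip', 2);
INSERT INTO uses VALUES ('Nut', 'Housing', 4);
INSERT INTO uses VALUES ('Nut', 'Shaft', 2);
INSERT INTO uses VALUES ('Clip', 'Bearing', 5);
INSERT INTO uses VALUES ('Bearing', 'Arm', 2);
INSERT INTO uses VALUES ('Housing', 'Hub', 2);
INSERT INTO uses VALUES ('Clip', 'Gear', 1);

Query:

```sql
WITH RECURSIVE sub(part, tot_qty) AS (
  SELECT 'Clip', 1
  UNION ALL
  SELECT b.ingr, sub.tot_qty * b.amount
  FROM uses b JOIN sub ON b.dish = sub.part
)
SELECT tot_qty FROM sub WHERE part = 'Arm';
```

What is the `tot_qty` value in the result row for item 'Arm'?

10

Base: (Clip, tot_qty=1).
Iteration 1: components of {Clip} -> Bearing = 1*5 = 5, Gear = 1*1 = 1.
Iteration 2: components of {Bearing,Gear} -> Arm = 5*2 = 10.
Iteration 3: no further components; recursion stops.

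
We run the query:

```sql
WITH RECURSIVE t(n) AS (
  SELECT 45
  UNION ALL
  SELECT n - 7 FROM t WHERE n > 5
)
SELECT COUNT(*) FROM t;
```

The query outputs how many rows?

Base: n=45.
Iteration 1: 45 > 5 holds -> n = 45 - 7 = 38.
Iteration 2: 38 > 5 holds -> n = 38 - 7 = 31.
Iteration 3: 31 > 5 holds -> n = 31 - 7 = 24.
Iteration 4: 24 > 5 holds -> n = 24 - 7 = 17.
Iteration 5: 17 > 5 holds -> n = 17 - 7 = 10.
Iteration 6: 10 > 5 holds -> n = 10 - 7 = 3.
Iteration 7: 3 > 5 fails; recursion stops.
Total rows emitted: 7.

7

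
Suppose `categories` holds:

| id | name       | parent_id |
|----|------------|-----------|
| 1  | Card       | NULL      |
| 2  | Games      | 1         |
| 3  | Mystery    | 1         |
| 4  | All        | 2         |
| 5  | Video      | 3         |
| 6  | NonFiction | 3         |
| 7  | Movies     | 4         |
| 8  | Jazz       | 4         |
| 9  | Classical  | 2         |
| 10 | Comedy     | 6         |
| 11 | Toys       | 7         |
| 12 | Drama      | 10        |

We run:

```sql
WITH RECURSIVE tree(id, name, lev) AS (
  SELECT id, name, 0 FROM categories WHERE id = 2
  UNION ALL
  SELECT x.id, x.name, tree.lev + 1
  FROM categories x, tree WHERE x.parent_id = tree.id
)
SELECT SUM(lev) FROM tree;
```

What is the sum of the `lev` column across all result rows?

Base: id=2 (Games) at lev 0.
Iteration 1: rows with parent_id in {2} -> All (id 4, lev 1), Classical (id 9, lev 1).
Iteration 2: rows with parent_id in {4,9} -> Movies (id 7, lev 2), Jazz (id 8, lev 2).
Iteration 3: rows with parent_id in {7,8} -> Toys (id 11, lev 3).
Iteration 4: no rows with parent_id in {11}; recursion stops.
SUM(lev) = 0 + 1 + 1 + 2 + 2 + 3 = 9.

9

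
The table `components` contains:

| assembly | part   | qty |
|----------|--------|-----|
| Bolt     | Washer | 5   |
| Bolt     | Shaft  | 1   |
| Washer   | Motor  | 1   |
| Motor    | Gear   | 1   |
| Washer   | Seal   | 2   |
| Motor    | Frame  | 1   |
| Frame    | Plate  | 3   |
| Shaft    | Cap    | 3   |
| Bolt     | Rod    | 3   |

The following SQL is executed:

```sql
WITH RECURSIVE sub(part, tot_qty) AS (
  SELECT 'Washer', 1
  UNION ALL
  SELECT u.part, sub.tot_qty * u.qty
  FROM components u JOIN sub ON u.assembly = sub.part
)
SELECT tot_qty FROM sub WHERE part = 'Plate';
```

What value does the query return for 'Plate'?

Base: (Washer, tot_qty=1).
Iteration 1: components of {Washer} -> Motor = 1*1 = 1, Seal = 1*2 = 2.
Iteration 2: components of {Motor,Seal} -> Frame = 1*1 = 1, Gear = 1*1 = 1.
Iteration 3: components of {Frame,Gear} -> Plate = 1*3 = 3.
Iteration 4: no further components; recursion stops.

3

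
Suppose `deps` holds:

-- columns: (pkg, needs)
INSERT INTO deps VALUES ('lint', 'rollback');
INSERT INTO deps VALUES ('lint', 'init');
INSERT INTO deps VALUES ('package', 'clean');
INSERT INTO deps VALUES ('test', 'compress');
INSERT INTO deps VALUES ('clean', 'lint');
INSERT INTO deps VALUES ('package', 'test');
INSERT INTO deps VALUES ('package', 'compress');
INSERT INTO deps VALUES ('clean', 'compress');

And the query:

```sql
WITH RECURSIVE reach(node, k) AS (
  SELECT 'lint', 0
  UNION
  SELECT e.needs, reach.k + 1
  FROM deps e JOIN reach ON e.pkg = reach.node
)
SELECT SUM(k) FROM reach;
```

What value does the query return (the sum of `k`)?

2

Base: (lint, k=0).
Iteration 1: edges from {lint} -> (init, k=1), (rollback, k=1).
Iteration 2: no outgoing edges from {init,rollback}; recursion stops.
SUM(k) = 0 + 1 + 1 = 2.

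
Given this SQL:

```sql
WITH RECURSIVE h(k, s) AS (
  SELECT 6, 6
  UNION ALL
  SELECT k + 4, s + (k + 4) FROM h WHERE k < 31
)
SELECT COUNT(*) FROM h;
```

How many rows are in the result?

Base: k=6, s=6.
Iteration 1: 6 < 31 holds -> k = 6 + 4 = 10, s = 6 + 10 = 16.
Iteration 2: 10 < 31 holds -> k = 10 + 4 = 14, s = 16 + 14 = 30.
Iteration 3: 14 < 31 holds -> k = 14 + 4 = 18, s = 30 + 18 = 48.
Iteration 4: 18 < 31 holds -> k = 18 + 4 = 22, s = 48 + 22 = 70.
Iteration 5: 22 < 31 holds -> k = 22 + 4 = 26, s = 70 + 26 = 96.
Iteration 6: 26 < 31 holds -> k = 26 + 4 = 30, s = 96 + 30 = 126.
Iteration 7: 30 < 31 holds -> k = 30 + 4 = 34, s = 126 + 34 = 160.
Iteration 8: 34 < 31 fails; recursion stops.
Total rows emitted: 8.

8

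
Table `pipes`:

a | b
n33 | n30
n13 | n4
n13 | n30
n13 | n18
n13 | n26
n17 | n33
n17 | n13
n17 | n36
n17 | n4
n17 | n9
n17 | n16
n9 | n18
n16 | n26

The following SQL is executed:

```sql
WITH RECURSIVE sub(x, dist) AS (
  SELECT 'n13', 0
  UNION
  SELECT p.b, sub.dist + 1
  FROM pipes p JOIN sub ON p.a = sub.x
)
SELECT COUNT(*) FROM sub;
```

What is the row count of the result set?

5

Base: (n13, dist=0).
Iteration 1: edges from {n13} -> (n18, dist=1), (n26, dist=1), (n30, dist=1), (n4, dist=1).
Iteration 2: no outgoing edges from {n18,n26,n30,n4}; recursion stops.
Total rows emitted: 5.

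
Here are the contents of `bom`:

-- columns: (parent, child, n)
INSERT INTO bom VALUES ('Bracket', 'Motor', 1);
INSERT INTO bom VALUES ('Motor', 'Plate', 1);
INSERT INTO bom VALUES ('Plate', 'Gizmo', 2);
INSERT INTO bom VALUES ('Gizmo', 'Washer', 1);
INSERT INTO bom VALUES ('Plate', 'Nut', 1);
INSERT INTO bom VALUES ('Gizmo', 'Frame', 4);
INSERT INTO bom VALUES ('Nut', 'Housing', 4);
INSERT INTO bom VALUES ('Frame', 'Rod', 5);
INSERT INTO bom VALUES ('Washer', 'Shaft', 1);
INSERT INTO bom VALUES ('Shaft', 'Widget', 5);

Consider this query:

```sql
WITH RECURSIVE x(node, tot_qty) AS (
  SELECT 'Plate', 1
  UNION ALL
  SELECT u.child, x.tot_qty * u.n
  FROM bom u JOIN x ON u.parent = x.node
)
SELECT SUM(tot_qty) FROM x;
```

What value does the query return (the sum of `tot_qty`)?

Base: (Plate, tot_qty=1).
Iteration 1: components of {Plate} -> Gizmo = 1*2 = 2, Nut = 1*1 = 1.
Iteration 2: components of {Gizmo,Nut} -> Frame = 2*4 = 8, Housing = 1*4 = 4, Washer = 2*1 = 2.
Iteration 3: components of {Frame,Housing,Washer} -> Rod = 8*5 = 40, Shaft = 2*1 = 2.
Iteration 4: components of {Rod,Shaft} -> Widget = 2*5 = 10.
Iteration 5: no further components; recursion stops.
SUM(tot_qty) = 1 + 2 + 1 + 2 + 8 + 4 + 2 + 40 + 10 = 70.

70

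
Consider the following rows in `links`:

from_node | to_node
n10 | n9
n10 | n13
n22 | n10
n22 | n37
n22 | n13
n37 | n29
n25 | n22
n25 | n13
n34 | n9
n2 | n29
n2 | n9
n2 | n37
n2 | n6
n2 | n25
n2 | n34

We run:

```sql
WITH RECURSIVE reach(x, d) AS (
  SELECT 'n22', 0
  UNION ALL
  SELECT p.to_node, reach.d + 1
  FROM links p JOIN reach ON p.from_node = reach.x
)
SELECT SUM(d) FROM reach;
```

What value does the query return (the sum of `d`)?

9

Base: (n22, d=0).
Iteration 1: edges from {n22} -> (n10, d=1), (n13, d=1), (n37, d=1).
Iteration 2: edges from {n10,n13,n37} -> (n13, d=2), (n29, d=2), (n9, d=2).
Iteration 3: no outgoing edges from {n13,n29,n9}; recursion stops.
SUM(d) = 0 + 1 + 1 + 1 + 2 + 2 + 2 = 9.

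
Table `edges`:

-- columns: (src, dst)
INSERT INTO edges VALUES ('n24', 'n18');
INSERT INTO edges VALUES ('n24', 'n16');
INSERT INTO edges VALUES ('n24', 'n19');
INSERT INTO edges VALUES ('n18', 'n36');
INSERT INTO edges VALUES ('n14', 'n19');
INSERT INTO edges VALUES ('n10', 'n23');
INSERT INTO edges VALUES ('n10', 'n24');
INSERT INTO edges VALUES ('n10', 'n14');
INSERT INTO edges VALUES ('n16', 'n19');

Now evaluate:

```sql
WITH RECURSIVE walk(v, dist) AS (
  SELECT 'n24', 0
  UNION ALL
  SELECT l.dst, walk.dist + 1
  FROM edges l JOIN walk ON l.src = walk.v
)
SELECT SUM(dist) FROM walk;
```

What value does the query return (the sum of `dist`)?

7

Base: (n24, dist=0).
Iteration 1: edges from {n24} -> (n16, dist=1), (n18, dist=1), (n19, dist=1).
Iteration 2: edges from {n16,n18,n19} -> (n19, dist=2), (n36, dist=2).
Iteration 3: no outgoing edges from {n19,n36}; recursion stops.
SUM(dist) = 0 + 1 + 1 + 1 + 2 + 2 = 7.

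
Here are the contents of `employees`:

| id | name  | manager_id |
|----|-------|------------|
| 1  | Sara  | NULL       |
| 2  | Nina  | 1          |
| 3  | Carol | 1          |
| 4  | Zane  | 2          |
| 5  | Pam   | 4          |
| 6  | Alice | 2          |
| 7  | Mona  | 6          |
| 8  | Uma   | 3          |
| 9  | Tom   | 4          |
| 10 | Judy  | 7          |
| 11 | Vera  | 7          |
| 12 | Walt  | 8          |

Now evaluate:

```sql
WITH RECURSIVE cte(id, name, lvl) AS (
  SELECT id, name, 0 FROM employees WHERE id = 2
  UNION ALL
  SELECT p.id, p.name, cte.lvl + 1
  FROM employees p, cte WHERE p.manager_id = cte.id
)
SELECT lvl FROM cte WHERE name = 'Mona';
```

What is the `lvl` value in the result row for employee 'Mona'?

2

Base: id=2 (Nina) at lvl 0.
Iteration 1: rows with manager_id in {2} -> Zane (id 4, lvl 1), Alice (id 6, lvl 1).
Iteration 2: rows with manager_id in {4,6} -> Pam (id 5, lvl 2), Mona (id 7, lvl 2), Tom (id 9, lvl 2).
Iteration 3: rows with manager_id in {5,7,9} -> Judy (id 10, lvl 3), Vera (id 11, lvl 3).
Iteration 4: no rows with manager_id in {10,11}; recursion stops.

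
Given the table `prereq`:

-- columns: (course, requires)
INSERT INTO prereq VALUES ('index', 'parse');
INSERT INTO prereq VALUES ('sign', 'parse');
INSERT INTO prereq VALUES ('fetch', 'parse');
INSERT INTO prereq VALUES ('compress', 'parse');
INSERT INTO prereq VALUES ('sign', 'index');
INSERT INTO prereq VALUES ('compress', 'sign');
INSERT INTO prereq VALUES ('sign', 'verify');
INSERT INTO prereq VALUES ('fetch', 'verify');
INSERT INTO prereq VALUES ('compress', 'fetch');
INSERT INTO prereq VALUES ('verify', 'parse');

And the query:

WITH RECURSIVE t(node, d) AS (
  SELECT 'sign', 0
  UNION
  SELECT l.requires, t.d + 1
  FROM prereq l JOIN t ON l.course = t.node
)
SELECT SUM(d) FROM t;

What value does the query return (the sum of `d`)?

5

Base: (sign, d=0).
Iteration 1: edges from {sign} -> (index, d=1), (parse, d=1), (verify, d=1).
Iteration 2: edges from {index,parse,verify} -> (parse, d=2). [UNION drops 1 duplicate row(s)]
Iteration 3: no outgoing edges from {parse}; recursion stops.
SUM(d) = 0 + 1 + 1 + 1 + 2 = 5.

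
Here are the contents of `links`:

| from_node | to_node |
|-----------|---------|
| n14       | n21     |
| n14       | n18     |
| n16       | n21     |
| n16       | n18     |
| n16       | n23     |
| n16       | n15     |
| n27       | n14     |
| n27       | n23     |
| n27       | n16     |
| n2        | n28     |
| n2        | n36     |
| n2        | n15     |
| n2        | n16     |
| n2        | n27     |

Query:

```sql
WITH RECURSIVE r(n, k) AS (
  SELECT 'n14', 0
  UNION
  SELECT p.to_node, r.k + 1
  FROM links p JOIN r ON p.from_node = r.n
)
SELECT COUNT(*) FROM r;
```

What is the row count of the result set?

Base: (n14, k=0).
Iteration 1: edges from {n14} -> (n18, k=1), (n21, k=1).
Iteration 2: no outgoing edges from {n18,n21}; recursion stops.
Total rows emitted: 3.

3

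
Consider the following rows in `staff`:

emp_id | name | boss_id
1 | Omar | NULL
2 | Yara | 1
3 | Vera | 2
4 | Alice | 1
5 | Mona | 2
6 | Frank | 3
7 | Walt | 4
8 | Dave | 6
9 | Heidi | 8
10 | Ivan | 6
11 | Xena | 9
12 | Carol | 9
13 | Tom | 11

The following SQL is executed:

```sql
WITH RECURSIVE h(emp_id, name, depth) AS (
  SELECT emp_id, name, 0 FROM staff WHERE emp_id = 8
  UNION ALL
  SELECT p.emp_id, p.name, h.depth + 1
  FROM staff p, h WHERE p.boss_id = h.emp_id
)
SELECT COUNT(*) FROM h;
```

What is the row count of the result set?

Base: emp_id=8 (Dave) at depth 0.
Iteration 1: rows with boss_id in {8} -> Heidi (id 9, depth 1).
Iteration 2: rows with boss_id in {9} -> Xena (id 11, depth 2), Carol (id 12, depth 2).
Iteration 3: rows with boss_id in {11,12} -> Tom (id 13, depth 3).
Iteration 4: no rows with boss_id in {13}; recursion stops.
Total rows emitted: 5.

5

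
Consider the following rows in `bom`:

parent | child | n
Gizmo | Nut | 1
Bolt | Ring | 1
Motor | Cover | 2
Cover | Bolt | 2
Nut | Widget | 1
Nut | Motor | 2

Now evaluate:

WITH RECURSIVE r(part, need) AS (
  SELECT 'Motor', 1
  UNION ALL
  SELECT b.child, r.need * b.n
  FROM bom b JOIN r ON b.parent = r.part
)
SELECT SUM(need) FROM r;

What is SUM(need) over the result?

Base: (Motor, need=1).
Iteration 1: components of {Motor} -> Cover = 1*2 = 2.
Iteration 2: components of {Cover} -> Bolt = 2*2 = 4.
Iteration 3: components of {Bolt} -> Ring = 4*1 = 4.
Iteration 4: no further components; recursion stops.
SUM(need) = 1 + 2 + 4 + 4 = 11.

11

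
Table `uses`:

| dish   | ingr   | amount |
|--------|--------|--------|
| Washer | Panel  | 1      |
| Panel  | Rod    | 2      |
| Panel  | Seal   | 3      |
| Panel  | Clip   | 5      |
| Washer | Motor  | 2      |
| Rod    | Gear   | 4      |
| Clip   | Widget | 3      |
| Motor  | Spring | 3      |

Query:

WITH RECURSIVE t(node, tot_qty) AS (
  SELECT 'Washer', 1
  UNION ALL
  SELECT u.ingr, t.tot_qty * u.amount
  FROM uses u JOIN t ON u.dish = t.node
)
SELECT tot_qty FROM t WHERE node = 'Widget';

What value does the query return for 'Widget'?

Base: (Washer, tot_qty=1).
Iteration 1: components of {Washer} -> Motor = 1*2 = 2, Panel = 1*1 = 1.
Iteration 2: components of {Motor,Panel} -> Clip = 1*5 = 5, Rod = 1*2 = 2, Seal = 1*3 = 3, Spring = 2*3 = 6.
Iteration 3: components of {Clip,Rod,Seal,Spring} -> Gear = 2*4 = 8, Widget = 5*3 = 15.
Iteration 4: no further components; recursion stops.

15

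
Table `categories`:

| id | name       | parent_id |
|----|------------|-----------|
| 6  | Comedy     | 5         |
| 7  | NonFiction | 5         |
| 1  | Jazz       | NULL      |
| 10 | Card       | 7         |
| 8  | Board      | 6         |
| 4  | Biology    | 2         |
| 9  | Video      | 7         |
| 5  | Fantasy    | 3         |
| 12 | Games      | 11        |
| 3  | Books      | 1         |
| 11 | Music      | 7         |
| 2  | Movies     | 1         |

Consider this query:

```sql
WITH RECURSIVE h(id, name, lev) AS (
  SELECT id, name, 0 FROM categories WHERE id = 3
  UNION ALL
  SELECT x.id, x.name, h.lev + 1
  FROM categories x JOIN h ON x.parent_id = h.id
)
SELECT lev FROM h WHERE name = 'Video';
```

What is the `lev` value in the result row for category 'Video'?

3

Base: id=3 (Books) at lev 0.
Iteration 1: rows with parent_id in {3} -> Fantasy (id 5, lev 1).
Iteration 2: rows with parent_id in {5} -> Comedy (id 6, lev 2), NonFiction (id 7, lev 2).
Iteration 3: rows with parent_id in {6,7} -> Board (id 8, lev 3), Video (id 9, lev 3), Card (id 10, lev 3), Music (id 11, lev 3).
Iteration 4: rows with parent_id in {8,9,10,11} -> Games (id 12, lev 4).
Iteration 5: no rows with parent_id in {12}; recursion stops.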